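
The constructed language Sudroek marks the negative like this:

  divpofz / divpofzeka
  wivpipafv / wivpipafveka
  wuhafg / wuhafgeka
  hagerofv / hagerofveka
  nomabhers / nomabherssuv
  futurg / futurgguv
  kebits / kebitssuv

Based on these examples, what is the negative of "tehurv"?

wuhafg and futurg both end in -g yet inflect differently (wuhafgeka, futurgguv), so the final letter is not what conditions the rule; the second-to-last letter is.
"tehurv" has second-to-last letter 'r'. The stems whose second-to-last letter is 'r' (nomabhers → nomabherssuv, futurg → futurgguv) double the final consonant and add -uv.
The other pattern: stems whose second-to-last letter is 'f' add -eka.
So tehurv → tehurvvuv.

tehurvvuv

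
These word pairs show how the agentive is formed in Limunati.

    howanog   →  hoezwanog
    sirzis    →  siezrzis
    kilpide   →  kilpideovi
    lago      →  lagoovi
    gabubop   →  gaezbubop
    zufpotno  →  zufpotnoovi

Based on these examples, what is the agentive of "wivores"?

"wivores" ends in a consonant. The stems ending in a consonant (howanog → hoezwanog, gabubop → gaezbubop, sirzis → siezrzis) insert -ez- after the first vowel.
The other pattern: stems ending in a vowel add -ovi.
So wivores → wiezvores.

wiezvores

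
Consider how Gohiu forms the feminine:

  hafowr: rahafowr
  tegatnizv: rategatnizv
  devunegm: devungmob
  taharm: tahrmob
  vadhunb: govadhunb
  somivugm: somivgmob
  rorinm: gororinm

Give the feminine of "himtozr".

rahimtozr

"himtozr" has second-to-last letter 'z'. The one such stem in the data (tegatnizv → rategatnizv) adds the prefix ra-, so the same rule applies.
The other patterns: stems whose second-to-last letter is 'n' add the prefix go-; stems whose second-to-last letter is 'g' or 'r' delete the last vowel and add -ob.
So himtozr → rahimtozr.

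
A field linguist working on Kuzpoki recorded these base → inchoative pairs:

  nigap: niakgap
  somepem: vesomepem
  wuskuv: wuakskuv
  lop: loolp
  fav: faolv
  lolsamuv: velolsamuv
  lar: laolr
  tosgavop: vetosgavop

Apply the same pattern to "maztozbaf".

fav and wuskuv both end in -v yet inflect differently (faolv, wuakskuv), so the final letter is not what conditions the rule; the number of vowels is.
"maztozbaf" has 3 vowels. The stems with 3 vowels (lolsamuv → velolsamuv, tosgavop → vetosgavop, somepem → vesomepem) add the prefix ve-.
So maztozbaf → vemaztozbaf.

vemaztozbaf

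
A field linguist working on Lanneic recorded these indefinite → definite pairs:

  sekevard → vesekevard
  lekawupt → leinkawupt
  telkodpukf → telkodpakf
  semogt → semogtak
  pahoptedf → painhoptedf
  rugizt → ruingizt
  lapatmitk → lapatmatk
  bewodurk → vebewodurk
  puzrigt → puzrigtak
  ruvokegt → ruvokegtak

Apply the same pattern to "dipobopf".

diinpobopf

lapatmitk and bewodurk both end in -k yet inflect differently (lapatmatk, vebewodurk), so the final letter is not what conditions the rule; the second-to-last letter is.
"dipobopf" has second-to-last letter 'p'. The one such stem in the data (lekawupt → leinkawupt) inserts -in- after the first vowel (as do rugizt, pahoptedf), so the same rule applies.
So dipobopf → diinpobopf.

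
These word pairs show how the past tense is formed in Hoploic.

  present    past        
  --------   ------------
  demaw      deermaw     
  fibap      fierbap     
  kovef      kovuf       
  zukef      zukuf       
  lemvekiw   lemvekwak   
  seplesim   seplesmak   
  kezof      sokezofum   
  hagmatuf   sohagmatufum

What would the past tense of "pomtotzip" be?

pomtotzpak

demaw and lemvekiw both end in -w yet inflect differently (deermaw, lemvekwak), so the final letter is not what conditions the rule; the last vowel is.
"pomtotzip" has last vowel 'i'. The stems whose last vowel is 'i' (lemvekiw → lemvekwak, seplesim → seplesmak) delete the last vowel and add -ak.
So pomtotzip → pomtotzpak.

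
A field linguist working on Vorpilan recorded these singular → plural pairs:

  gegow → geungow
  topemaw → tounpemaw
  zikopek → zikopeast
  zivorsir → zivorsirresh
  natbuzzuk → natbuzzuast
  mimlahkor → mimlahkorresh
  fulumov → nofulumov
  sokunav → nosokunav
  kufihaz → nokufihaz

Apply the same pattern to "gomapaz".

"gomapaz" ends in -z. The one such stem in the data (kufihaz → nokufihaz) adds the prefix no-, so the same rule applies.
So gomapaz → nogomapaz.

nogomapaz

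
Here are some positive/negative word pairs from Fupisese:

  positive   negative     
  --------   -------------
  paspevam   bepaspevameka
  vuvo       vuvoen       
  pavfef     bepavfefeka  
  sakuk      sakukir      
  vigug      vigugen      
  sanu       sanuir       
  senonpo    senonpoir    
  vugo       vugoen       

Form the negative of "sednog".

sednogir

senonpo and vugo both end in -o yet inflect differently (senonpoir, vugoen), so the final letter is not what conditions the rule; the first letter is.
"sednog" begins with s-. The stems beginning with s- (senonpo → senonpoir, sanu → sanuir, sakuk → sakukir) add -ir.
The other patterns: stems beginning with p- add be- … -eka around the stem; stems beginning with v- add -en.
So sednog → sednogir.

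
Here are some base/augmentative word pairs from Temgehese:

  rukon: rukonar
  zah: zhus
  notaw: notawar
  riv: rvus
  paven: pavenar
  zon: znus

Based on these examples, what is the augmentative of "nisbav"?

zon and paven both end in -n yet inflect differently (znus, pavenar), so the final letter is not what conditions the rule; the number of vowels is.
"nisbav" has 2 vowels. The stems with 2 vowels (paven → pavenar, notaw → notawar, rukon → rukonar) add -ar.
The other pattern: stems with 1 vowel delete the last vowel and add -us.
So nisbav → nisbavar.

nisbavar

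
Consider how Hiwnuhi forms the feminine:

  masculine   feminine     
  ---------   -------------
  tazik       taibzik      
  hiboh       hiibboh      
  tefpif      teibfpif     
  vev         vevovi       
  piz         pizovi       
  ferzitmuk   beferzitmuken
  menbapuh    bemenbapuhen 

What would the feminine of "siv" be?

hiboh and menbapuh both end in -h yet inflect differently (hiibboh, bemenbapuhen), so the final letter is not what conditions the rule; the number of vowels is.
"siv" has 1 vowel. The stems with 1 vowel (piz → pizovi, vev → vevovi) add -ovi.
The other patterns: stems with 2 vowels insert -ib- after the first vowel; stems with 3 vowels add be- … -en around the stem.
So siv → sivovi.

sivovi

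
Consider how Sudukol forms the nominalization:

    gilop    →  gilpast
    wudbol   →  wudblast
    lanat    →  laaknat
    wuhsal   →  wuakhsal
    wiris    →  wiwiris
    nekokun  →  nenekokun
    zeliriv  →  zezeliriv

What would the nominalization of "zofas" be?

zoakfas

wudbol and wuhsal both end in -l yet inflect differently (wudblast, wuakhsal), so the final letter is not what conditions the rule; the last vowel is.
"zofas" has last vowel 'a'. The stems whose last vowel is 'a' (lanat → laaknat, wuhsal → wuakhsal) insert -ak- after the first vowel.
The other patterns: stems whose last vowel is 'o' delete the last vowel and add -ast; stems whose last vowel is 'i' or 'u' repeat the first consonant+vowel as a prefix.
So zofas → zoakfas.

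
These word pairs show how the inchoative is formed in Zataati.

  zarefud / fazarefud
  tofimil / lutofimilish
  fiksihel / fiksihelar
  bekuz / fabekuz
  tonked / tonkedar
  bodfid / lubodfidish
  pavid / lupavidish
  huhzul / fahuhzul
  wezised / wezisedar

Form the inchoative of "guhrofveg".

guhrofvegar

zarefud and bodfid both end in -d yet inflect differently (fazarefud, lubodfidish), so the final letter is not what conditions the rule; the last vowel is.
"guhrofveg" has last vowel 'e'. The stems whose last vowel is 'e' (wezised → wezisedar, tonked → tonkedar, fiksihel → fiksihelar) add -ar.
The other patterns: stems whose last vowel is 'u' add the prefix fa-; stems whose last vowel is 'i' add lu- … -ish around the stem.
So guhrofveg → guhrofvegar.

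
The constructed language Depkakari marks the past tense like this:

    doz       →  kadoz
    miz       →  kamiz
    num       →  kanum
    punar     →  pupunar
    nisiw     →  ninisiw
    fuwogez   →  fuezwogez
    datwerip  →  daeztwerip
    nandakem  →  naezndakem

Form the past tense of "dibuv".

doz and fuwogez both end in -z yet inflect differently (kadoz, fuezwogez), so the final letter is not what conditions the rule; the number of vowels is.
"dibuv" has 2 vowels. The stems with 2 vowels (punar → pupunar, nisiw → ninisiw) repeat the first consonant+vowel as a prefix.
The other patterns: stems with 1 vowel add the prefix ka-; stems with 3 vowels insert -ez- after the first vowel.
So dibuv → didibuv.

didibuv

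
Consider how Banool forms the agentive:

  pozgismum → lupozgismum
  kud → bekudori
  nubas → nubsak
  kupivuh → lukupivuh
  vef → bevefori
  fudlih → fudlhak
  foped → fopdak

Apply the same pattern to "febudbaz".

kud and foped both end in -d yet inflect differently (bekudori, fopdak), so the final letter is not what conditions the rule; the number of vowels is.
"febudbaz" has 3 vowels. The stems with 3 vowels (pozgismum → lupozgismum, kupivuh → lukupivuh) add the prefix lu-.
So febudbaz → lufebudbaz.

lufebudbaz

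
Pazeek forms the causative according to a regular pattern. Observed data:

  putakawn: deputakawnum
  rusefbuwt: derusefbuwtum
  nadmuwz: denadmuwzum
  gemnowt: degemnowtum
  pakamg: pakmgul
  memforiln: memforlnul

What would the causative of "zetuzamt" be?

zetuzmtul

"zetuzamt" has second-to-last letter 'm'. The one such stem in the data (pakamg → pakmgul) deletes the last vowel and adds -ul (as does memforiln), so the same rule applies.
The other pattern: stems whose second-to-last letter is 'w' add de- … -um around the stem.
So zetuzamt → zetuzmtul.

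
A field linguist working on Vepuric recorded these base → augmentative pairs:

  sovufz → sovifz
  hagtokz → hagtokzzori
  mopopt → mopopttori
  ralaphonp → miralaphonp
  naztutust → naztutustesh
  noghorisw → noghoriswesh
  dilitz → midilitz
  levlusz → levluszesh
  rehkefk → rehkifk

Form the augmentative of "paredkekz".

paredkekzzori

hagtokz and sovufz both end in -z yet inflect differently (hagtokzzori, sovifz), so the final letter is not what conditions the rule; the second-to-last letter is.
"paredkekz" has second-to-last letter 'k'. The one such stem in the data (hagtokz → hagtokzzori) doubles the final consonant and adds -ori (as does mopopt), so the same rule applies.
So paredkekz → paredkekzzori.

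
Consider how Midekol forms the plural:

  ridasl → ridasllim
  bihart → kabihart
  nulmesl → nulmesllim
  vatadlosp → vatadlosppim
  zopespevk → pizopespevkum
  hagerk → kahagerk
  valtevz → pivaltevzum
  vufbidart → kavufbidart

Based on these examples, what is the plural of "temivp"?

pitemivpum

zopespevk and hagerk both end in -k yet inflect differently (pizopespevkum, kahagerk), so the final letter is not what conditions the rule; the second-to-last letter is.
"temivp" has second-to-last letter 'v'. The stems whose second-to-last letter is 'v' (zopespevk → pizopespevkum, valtevz → pivaltevzum) add pi- … -um around the stem.
So temivp → pitemivpum.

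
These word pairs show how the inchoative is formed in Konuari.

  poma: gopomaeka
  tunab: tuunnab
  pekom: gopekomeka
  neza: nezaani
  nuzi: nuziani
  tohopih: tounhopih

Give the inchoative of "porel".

neza and poma both end in -a yet inflect differently (nezaani, gopomaeka), so the final letter is not what conditions the rule; the first letter is.
"porel" begins with p-. The stems beginning with p- (poma → gopomaeka, pekom → gopekomeka) add go- … -eka around the stem.
The other patterns: stems beginning with n- add -ani; stems beginning with t- insert -un- after the first vowel.
So porel → goporeleka.

goporeleka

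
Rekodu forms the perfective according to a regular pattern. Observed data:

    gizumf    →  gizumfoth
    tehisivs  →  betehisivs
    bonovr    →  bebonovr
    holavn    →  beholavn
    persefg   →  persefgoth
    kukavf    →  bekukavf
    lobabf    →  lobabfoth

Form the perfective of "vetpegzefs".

kukavf and lobabf both end in -f yet inflect differently (bekukavf, lobabfoth), so the final letter is not what conditions the rule; the second-to-last letter is.
"vetpegzefs" has second-to-last letter 'f'. The one such stem in the data (persefg → persefgoth) adds -oth, so the same rule applies.
The other pattern: stems whose second-to-last letter is 'v' add the prefix be-.
So vetpegzefs → vetpegzefsoth.

vetpegzefsoth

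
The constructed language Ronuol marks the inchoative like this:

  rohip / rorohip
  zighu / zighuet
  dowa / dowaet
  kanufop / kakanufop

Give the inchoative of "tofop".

rohip and dowa both have 2 vowels yet inflect differently (rorohip, dowaet), so the number of vowels is not what conditions the rule; whether the stem ends in a vowel or a consonant is.
"tofop" ends in a consonant. The stems ending in a consonant (rohip → rorohip, kanufop → kakanufop) repeat the first consonant+vowel as a prefix.
So tofop → totofop.

totofop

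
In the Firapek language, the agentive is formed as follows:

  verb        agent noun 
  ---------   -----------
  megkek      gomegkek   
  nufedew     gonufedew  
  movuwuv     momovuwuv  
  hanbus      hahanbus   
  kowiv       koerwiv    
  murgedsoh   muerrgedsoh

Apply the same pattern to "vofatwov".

"vofatwov" has last vowel 'o'. The one such stem in the data (murgedsoh → muerrgedsoh) inserts -er- after the first vowel (as does kowiv), so the same rule applies.
So vofatwov → voerfatwov.

voerfatwov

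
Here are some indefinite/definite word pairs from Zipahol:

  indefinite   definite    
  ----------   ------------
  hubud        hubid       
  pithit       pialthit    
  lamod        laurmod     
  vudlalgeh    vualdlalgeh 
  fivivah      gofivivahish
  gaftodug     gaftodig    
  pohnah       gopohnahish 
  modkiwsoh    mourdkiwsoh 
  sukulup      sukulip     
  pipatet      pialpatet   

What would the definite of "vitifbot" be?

vudlalgeh and modkiwsoh both end in -h yet inflect differently (vualdlalgeh, mourdkiwsoh), so the final letter is not what conditions the rule; the last vowel is.
"vitifbot" has last vowel 'o'. The stems whose last vowel is 'o' (lamod → laurmod, modkiwsoh → mourdkiwsoh) insert -ur- after the first vowel.
The other patterns: stems whose last vowel is 'e' or 'i' insert -al- after the first vowel; stems whose last vowel is 'a' add go- … -ish around the stem; stems whose last vowel is 'u' change the last vowel to 'i'.
So vitifbot → viurtifbot.

viurtifbot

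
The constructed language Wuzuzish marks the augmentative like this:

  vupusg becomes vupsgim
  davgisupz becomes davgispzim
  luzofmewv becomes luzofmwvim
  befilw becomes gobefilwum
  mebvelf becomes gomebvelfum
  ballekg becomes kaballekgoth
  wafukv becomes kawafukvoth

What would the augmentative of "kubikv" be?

"kubikv" has second-to-last letter 'k'. The stems whose second-to-last letter is 'k' (wafukv → kawafukvoth, ballekg → kaballekgoth) add ka- … -oth around the stem.
The other patterns: stems whose second-to-last letter is 'l' add go- … -um around the stem; stems whose second-to-last letter is 'p', 's' or 'w' delete the last vowel and add -im.
So kubikv → kakubikvoth.

kakubikvoth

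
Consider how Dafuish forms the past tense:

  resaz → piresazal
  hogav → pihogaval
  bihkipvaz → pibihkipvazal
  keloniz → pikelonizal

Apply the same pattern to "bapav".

Every pair shown (resaz → piresazal, hogav → pihogaval, bihkipvaz → pibihkipvazal, …) follows the same rule: add pi- … -al around the stem.
So bapav → pibapaval.

pibapaval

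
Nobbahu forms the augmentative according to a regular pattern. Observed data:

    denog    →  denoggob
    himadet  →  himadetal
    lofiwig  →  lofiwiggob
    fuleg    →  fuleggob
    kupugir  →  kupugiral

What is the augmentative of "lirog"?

liroggob

"lirog" ends in -g. The stems ending in -g (fuleg → fuleggob, lofiwig → lofiwiggob, denog → denoggob) double the final consonant and add -ob.
The other pattern: stems ending in -r or -t add -al.
So lirog → liroggob.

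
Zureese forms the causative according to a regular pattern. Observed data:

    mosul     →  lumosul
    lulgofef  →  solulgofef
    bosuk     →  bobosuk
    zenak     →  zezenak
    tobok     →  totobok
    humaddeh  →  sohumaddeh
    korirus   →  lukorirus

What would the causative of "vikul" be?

luvikul

bosuk and korirus both have last vowel 'u' yet inflect differently (bobosuk, lukorirus), so the last vowel is not what conditions the rule; the final letter is.
"vikul" ends in -l. The one such stem in the data (mosul → lumosul) adds the prefix lu-, so the same rule applies.
The other patterns: stems ending in -k repeat the first consonant+vowel as a prefix; stems ending in -f or -h add the prefix so-.
So vikul → luvikul.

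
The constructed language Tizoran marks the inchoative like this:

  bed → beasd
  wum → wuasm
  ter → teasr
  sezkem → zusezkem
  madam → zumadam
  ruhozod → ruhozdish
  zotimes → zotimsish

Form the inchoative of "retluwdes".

retluwdsish

wum and sezkem both end in -m yet inflect differently (wuasm, zusezkem), so the final letter is not what conditions the rule; the number of vowels is.
"retluwdes" has 3 vowels. The stems with 3 vowels (ruhozod → ruhozdish, zotimes → zotimsish) delete the last vowel and add -ish.
The other patterns: stems with 1 vowel insert -as- after the first vowel; stems with 2 vowels add the prefix zu-.
So retluwdes → retluwdsish.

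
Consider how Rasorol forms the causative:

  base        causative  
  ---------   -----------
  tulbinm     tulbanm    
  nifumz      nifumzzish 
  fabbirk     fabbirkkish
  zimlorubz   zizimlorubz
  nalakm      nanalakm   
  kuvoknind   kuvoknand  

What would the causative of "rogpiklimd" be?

rogpiklimddish

nalakm and tulbinm both end in -m yet inflect differently (nanalakm, tulbanm), so the final letter is not what conditions the rule; the second-to-last letter is.
"rogpiklimd" has second-to-last letter 'm'. The one such stem in the data (nifumz → nifumzzish) doubles the final consonant and adds -ish (as does fabbirk), so the same rule applies.
So rogpiklimd → rogpiklimddish.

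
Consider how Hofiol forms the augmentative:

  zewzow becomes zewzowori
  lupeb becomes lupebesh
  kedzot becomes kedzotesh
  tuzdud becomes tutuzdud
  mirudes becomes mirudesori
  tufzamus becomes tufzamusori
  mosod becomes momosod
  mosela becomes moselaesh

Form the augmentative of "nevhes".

tufzamus and tuzdud both have last vowel 'u' yet inflect differently (tufzamusori, tutuzdud), so the last vowel is not what conditions the rule; the final letter is.
"nevhes" ends in -s. The stems ending in -s (tufzamus → tufzamusori, mirudes → mirudesori) add -ori.
The other patterns: stems ending in -d repeat the first consonant+vowel as a prefix; stems ending in -a, -b or -t add -esh.
So nevhes → nevhesori.

nevhesori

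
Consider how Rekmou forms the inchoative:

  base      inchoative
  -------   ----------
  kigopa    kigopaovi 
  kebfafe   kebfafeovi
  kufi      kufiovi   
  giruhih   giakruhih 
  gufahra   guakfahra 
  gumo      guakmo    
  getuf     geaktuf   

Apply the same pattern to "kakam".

kakamovi

kigopa and gufahra both end in -a yet inflect differently (kigopaovi, guakfahra), so the final letter is not what conditions the rule; the first letter is.
"kakam" begins with k-. The stems beginning with k- (kigopa → kigopaovi, kebfafe → kebfafeovi, kufi → kufiovi) add -ovi.
The other pattern: stems beginning with g- insert -ak- after the first vowel.
So kakam → kakamovi.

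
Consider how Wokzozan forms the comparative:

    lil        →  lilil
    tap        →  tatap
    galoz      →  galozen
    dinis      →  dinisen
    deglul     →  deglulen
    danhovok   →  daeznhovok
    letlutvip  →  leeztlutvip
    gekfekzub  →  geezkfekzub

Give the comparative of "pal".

lil and deglul both end in -l yet inflect differently (lilil, deglulen), so the final letter is not what conditions the rule; the number of vowels is.
"pal" has 1 vowel. The stems with 1 vowel (lil → lilil, tap → tatap) repeat the first consonant+vowel as a prefix.
The other patterns: stems with 2 vowels add -en; stems with 3 vowels insert -ez- after the first vowel.
So pal → papal.

papal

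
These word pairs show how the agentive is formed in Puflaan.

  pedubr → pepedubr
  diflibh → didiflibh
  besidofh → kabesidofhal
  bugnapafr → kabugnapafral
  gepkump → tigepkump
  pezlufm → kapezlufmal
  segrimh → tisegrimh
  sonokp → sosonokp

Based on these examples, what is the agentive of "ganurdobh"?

segrimh and besidofh both end in -h yet inflect differently (tisegrimh, kabesidofhal), so the final letter is not what conditions the rule; the second-to-last letter is.
"ganurdobh" has second-to-last letter 'b'. The stems whose second-to-last letter is 'b' (pedubr → pepedubr, diflibh → didiflibh) repeat the first consonant+vowel as a prefix.
So ganurdobh → gaganurdobh.

gaganurdobh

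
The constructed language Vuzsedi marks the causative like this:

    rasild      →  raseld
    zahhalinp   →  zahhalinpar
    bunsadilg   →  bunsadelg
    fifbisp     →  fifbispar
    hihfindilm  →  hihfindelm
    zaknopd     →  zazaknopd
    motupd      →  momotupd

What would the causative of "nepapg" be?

rasild and motupd both end in -d yet inflect differently (raseld, momotupd), so the final letter is not what conditions the rule; the second-to-last letter is.
"nepapg" has second-to-last letter 'p'. The stems whose second-to-last letter is 'p' (motupd → momotupd, zaknopd → zazaknopd) repeat the first consonant+vowel as a prefix.
So nepapg → nenepapg.

nenepapg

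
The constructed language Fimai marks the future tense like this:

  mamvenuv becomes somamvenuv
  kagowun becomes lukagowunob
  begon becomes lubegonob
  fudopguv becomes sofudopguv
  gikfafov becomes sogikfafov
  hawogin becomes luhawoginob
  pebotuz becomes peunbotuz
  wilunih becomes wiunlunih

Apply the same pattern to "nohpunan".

gikfafov and begon both have last vowel 'o' yet inflect differently (sogikfafov, lubegonob), so the last vowel is not what conditions the rule; the final letter is.
"nohpunan" ends in -n. The stems ending in -n (hawogin → luhawoginob, begon → lubegonob, kagowun → lukagowunob) add lu- … -ob around the stem.
The other patterns: stems ending in -v add the prefix so-; stems ending in -h or -z insert -un- after the first vowel.
So nohpunan → lunohpunanob.

lunohpunanob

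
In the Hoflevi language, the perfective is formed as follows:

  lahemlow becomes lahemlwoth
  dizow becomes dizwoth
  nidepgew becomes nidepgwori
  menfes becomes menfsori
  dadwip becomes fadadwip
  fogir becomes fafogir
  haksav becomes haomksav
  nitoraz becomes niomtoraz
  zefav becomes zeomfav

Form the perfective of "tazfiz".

lahemlow and nidepgew both end in -w yet inflect differently (lahemlwoth, nidepgwori), so the final letter is not what conditions the rule; the last vowel is.
"tazfiz" has last vowel 'i'. The stems whose last vowel is 'i' (dadwip → fadadwip, fogir → fafogir) add the prefix fa-.
So tazfiz → fatazfiz.

fatazfiz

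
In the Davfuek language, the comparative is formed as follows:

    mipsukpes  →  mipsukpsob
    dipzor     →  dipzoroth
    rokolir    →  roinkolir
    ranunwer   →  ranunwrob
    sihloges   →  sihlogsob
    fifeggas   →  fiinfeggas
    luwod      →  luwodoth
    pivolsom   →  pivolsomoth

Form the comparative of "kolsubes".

ranunwer and dipzor both end in -r yet inflect differently (ranunwrob, dipzoroth), so the final letter is not what conditions the rule; the last vowel is.
"kolsubes" has last vowel 'e'. The stems whose last vowel is 'e' (sihloges → sihlogsob, ranunwer → ranunwrob, mipsukpes → mipsukpsob) delete the last vowel and add -ob.
So kolsubes → kolsubsob.

kolsubsob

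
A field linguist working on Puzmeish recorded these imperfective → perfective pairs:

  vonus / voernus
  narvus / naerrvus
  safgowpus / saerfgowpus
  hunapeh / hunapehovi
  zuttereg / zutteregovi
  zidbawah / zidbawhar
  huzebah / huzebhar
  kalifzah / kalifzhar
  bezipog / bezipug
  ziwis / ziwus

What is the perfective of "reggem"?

reggemovi

hunapeh and zidbawah both end in -h yet inflect differently (hunapehovi, zidbawhar), so the final letter is not what conditions the rule; the last vowel is.
"reggem" has last vowel 'e'. The stems whose last vowel is 'e' (hunapeh → hunapehovi, zuttereg → zutteregovi) add -ovi.
So reggem → reggemovi.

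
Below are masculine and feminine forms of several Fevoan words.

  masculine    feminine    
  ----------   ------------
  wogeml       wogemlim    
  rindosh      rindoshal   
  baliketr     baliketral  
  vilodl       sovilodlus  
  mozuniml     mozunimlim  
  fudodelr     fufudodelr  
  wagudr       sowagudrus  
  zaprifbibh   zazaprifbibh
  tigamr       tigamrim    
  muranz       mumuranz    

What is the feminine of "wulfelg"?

wuwulfelg

"wulfelg" has second-to-last letter 'l'. The one such stem in the data (fudodelr → fufudodelr) repeats the first consonant+vowel as a prefix (as do zaprifbibh, muranz), so the same rule applies.
The other patterns: stems whose second-to-last letter is 'm' add -im; stems whose second-to-last letter is 's' or 't' add -al; stems whose second-to-last letter is 'd' add so- … -us around the stem.
So wulfelg → wuwulfelg.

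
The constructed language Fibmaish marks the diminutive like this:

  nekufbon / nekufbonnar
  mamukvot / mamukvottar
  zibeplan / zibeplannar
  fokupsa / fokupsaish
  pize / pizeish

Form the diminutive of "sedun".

zibeplan and fokupsa both have last vowel 'a' yet inflect differently (zibeplannar, fokupsaish), so the last vowel is not what conditions the rule; whether the stem ends in a vowel or a consonant is.
"sedun" ends in a consonant. The stems ending in a consonant (nekufbon → nekufbonnar, mamukvot → mamukvottar, zibeplan → zibeplannar) double the final consonant and add -ar.
So sedun → sedunnar.

sedunnar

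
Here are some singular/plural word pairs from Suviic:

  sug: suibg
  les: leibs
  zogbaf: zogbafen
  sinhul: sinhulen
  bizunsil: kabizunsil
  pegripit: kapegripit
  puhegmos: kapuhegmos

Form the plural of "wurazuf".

"wurazuf" has 3 vowels. The stems with 3 vowels (bizunsil → kabizunsil, pegripit → kapegripit, puhegmos → kapuhegmos) add the prefix ka-.
The other patterns: stems with 1 vowel insert -ib- after the first vowel; stems with 2 vowels add -en.
So wurazuf → kawurazuf.

kawurazuf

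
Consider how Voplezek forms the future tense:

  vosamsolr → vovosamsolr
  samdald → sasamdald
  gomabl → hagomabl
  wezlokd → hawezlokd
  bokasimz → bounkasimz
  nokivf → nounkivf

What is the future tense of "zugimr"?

zuungimr

samdald and wezlokd both end in -d yet inflect differently (sasamdald, hawezlokd), so the final letter is not what conditions the rule; the second-to-last letter is.
"zugimr" has second-to-last letter 'm'. The one such stem in the data (bokasimz → bounkasimz) inserts -un- after the first vowel (as does nokivf), so the same rule applies.
The other patterns: stems whose second-to-last letter is 'l' repeat the first consonant+vowel as a prefix; stems whose second-to-last letter is 'b' or 'k' add the prefix ha-.
So zugimr → zuungimr.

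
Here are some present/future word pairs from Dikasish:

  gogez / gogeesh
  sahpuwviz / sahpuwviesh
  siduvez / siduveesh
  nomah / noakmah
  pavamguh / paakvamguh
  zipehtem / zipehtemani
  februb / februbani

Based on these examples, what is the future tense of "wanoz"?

wanoesh

gogez and zipehtem both have last vowel 'e' yet inflect differently (gogeesh, zipehtemani), so the last vowel is not what conditions the rule; the final letter is.
"wanoz" ends in -z. The stems ending in -z (gogez → gogeesh, sahpuwviz → sahpuwviesh, siduvez → siduveesh) drop the final letter and add -esh.
The other patterns: stems ending in -h insert -ak- after the first vowel; stems ending in -b or -m add -ani.
So wanoz → wanoesh.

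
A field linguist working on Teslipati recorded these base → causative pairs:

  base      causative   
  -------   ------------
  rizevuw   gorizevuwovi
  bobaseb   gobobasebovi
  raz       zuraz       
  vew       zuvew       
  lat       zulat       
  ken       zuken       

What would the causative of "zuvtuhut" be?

"zuvtuhut" has 3 vowels. The stems with 3 vowels (rizevuw → gorizevuwovi, bobaseb → gobobasebovi) add go- … -ovi around the stem.
So zuvtuhut → gozuvtuhutovi.

gozuvtuhutovi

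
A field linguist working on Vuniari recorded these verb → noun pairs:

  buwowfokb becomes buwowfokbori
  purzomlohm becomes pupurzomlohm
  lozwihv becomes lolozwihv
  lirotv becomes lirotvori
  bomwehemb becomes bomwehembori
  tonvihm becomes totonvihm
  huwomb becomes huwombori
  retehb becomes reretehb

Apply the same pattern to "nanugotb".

retehb and buwowfokb both end in -b yet inflect differently (reretehb, buwowfokbori), so the final letter is not what conditions the rule; the second-to-last letter is.
"nanugotb" has second-to-last letter 't'. The one such stem in the data (lirotv → lirotvori) adds -ori, so the same rule applies.
So nanugotb → nanugotbori.

nanugotbori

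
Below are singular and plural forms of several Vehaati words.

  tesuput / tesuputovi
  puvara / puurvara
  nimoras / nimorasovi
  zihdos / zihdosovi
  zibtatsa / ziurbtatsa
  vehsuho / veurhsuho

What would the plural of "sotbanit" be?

sotbanitovi

zibtatsa and nimoras both have last vowel 'a' yet inflect differently (ziurbtatsa, nimorasovi), so the last vowel is not what conditions the rule; the final letter is.
"sotbanit" ends in -t. The one such stem in the data (tesuput → tesuputovi) adds -ovi, so the same rule applies.
The other pattern: stems ending in -a or -o insert -ur- after the first vowel.
So sotbanit → sotbanitovi.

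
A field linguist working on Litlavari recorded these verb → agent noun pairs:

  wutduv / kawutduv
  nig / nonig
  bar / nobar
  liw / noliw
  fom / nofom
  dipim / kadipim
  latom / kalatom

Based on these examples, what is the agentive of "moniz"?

fom and latom both end in -m yet inflect differently (nofom, kalatom), so the final letter is not what conditions the rule; the number of vowels is.
"moniz" has 2 vowels. The stems with 2 vowels (latom → kalatom, dipim → kadipim, wutduv → kawutduv) add the prefix ka-.
So moniz → kamoniz.

kamoniz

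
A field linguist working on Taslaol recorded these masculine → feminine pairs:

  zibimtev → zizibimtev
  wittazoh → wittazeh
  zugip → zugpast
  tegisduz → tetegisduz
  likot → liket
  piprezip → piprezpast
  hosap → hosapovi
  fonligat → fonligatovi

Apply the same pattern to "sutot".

sutet

fonligat and likot both end in -t yet inflect differently (fonligatovi, liket), so the final letter is not what conditions the rule; the last vowel is.
"sutot" has last vowel 'o'. The stems whose last vowel is 'o' (wittazoh → wittazeh, likot → liket) change the last vowel to 'e'.
The other patterns: stems whose last vowel is 'a' add -ovi; stems whose last vowel is 'i' delete the last vowel and add -ast; stems whose last vowel is 'e' or 'u' repeat the first consonant+vowel as a prefix.
So sutot → sutet.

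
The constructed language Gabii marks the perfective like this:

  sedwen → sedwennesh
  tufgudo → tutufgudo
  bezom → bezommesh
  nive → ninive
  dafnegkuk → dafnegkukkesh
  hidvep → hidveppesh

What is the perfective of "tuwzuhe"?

"tuwzuhe" ends in a vowel. The stems ending in a vowel (tufgudo → tutufgudo, nive → ninive) repeat the first consonant+vowel as a prefix.
So tuwzuhe → tutuwzuhe.

tutuwzuhe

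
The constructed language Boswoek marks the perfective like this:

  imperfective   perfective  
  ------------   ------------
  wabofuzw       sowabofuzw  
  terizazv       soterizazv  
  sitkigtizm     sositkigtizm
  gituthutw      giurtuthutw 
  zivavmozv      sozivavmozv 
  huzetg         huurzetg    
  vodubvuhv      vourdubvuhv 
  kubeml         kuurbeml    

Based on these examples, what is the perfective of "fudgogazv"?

sofudgogazv

terizazv and vodubvuhv both end in -v yet inflect differently (soterizazv, vourdubvuhv), so the final letter is not what conditions the rule; the second-to-last letter is.
"fudgogazv" has second-to-last letter 'z'. The stems whose second-to-last letter is 'z' (sitkigtizm → sositkigtizm, wabofuzw → sowabofuzw, terizazv → soterizazv) add the prefix so-.
So fudgogazv → sofudgogazv.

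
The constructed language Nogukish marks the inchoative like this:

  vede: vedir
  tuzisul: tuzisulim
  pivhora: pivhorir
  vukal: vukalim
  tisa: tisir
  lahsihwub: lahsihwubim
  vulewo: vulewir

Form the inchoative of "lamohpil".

vukal and tisa both have last vowel 'a' yet inflect differently (vukalim, tisir), so the last vowel is not what conditions the rule; whether the stem ends in a vowel or a consonant is.
"lamohpil" ends in a consonant. The stems ending in a consonant (tuzisul → tuzisulim, vukal → vukalim, lahsihwub → lahsihwubim) add -im.
The other pattern: stems ending in a vowel drop the final letter and add -ir.
So lamohpil → lamohpilim.

lamohpilim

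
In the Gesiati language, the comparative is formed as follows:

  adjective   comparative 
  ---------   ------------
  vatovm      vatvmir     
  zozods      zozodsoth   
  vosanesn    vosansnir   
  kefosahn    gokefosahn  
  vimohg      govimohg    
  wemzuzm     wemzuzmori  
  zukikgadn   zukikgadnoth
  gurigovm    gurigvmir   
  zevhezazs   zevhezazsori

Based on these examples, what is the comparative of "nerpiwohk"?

zozods and zevhezazs both end in -s yet inflect differently (zozodsoth, zevhezazsori), so the final letter is not what conditions the rule; the second-to-last letter is.
"nerpiwohk" has second-to-last letter 'h'. The stems whose second-to-last letter is 'h' (vimohg → govimohg, kefosahn → gokefosahn) add the prefix go-.
The other patterns: stems whose second-to-last letter is 'd' add -oth; stems whose second-to-last letter is 'z' add -ori; stems whose second-to-last letter is 's' or 'v' delete the last vowel and add -ir.
So nerpiwohk → gonerpiwohk.

gonerpiwohk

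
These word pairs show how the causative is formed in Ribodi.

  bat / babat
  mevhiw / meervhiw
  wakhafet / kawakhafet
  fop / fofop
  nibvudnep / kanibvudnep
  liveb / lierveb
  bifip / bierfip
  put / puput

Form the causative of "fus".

fufus

fop and bifip both end in -p yet inflect differently (fofop, bierfip), so the final letter is not what conditions the rule; the number of vowels is.
"fus" has 1 vowel. The stems with 1 vowel (bat → babat, fop → fofop, put → puput) repeat the first consonant+vowel as a prefix.
The other patterns: stems with 2 vowels insert -er- after the first vowel; stems with 3 vowels add the prefix ka-.
So fus → fufus.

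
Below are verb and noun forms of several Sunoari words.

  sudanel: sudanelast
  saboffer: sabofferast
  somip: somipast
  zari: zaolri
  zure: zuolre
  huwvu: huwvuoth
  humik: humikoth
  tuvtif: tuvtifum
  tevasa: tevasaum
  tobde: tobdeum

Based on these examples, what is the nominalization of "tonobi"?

zure and tobde both end in -e yet inflect differently (zuolre, tobdeum), so the final letter is not what conditions the rule; the first letter is.
"tonobi" begins with t-. The stems beginning with t- (tuvtif → tuvtifum, tevasa → tevasaum, tobde → tobdeum) add -um.
So tonobi → tonobium.

tonobium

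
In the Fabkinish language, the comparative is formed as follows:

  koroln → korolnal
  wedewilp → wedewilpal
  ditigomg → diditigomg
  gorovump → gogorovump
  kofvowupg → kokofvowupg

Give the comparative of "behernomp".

bebehernomp

wedewilp and gorovump both end in -p yet inflect differently (wedewilpal, gogorovump), so the final letter is not what conditions the rule; the second-to-last letter is.
"behernomp" has second-to-last letter 'm'. The stems whose second-to-last letter is 'm' (ditigomg → diditigomg, gorovump → gogorovump) repeat the first consonant+vowel as a prefix.
So behernomp → bebehernomp.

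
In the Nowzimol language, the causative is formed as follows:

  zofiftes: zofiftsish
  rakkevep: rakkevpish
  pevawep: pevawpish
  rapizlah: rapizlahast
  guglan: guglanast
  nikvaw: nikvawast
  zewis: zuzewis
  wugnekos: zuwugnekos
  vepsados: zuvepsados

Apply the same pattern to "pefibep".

pefibpish

zofiftes and zewis both end in -s yet inflect differently (zofiftsish, zuzewis), so the final letter is not what conditions the rule; the last vowel is.
"pefibep" has last vowel 'e'. The stems whose last vowel is 'e' (zofiftes → zofiftsish, rakkevep → rakkevpish, pevawep → pevawpish) delete the last vowel and add -ish.
So pefibep → pefibpish.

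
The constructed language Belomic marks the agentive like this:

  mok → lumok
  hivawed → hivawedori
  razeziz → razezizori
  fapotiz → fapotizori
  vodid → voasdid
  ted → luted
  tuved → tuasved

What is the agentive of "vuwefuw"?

ted and tuved both end in -d yet inflect differently (luted, tuasved), so the final letter is not what conditions the rule; the number of vowels is.
"vuwefuw" has 3 vowels. The stems with 3 vowels (hivawed → hivawedori, razeziz → razezizori, fapotiz → fapotizori) add -ori.
So vuwefuw → vuwefuwori.

vuwefuwori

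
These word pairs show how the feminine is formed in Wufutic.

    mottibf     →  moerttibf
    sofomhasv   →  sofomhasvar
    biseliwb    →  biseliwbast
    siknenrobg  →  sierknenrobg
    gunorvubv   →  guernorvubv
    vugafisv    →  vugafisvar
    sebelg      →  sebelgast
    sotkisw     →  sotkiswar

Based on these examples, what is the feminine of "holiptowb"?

holiptowbast

sofomhasv and gunorvubv both end in -v yet inflect differently (sofomhasvar, guernorvubv), so the final letter is not what conditions the rule; the second-to-last letter is.
"holiptowb" has second-to-last letter 'w'. The one such stem in the data (biseliwb → biseliwbast) adds -ast, so the same rule applies.
The other patterns: stems whose second-to-last letter is 's' add -ar; stems whose second-to-last letter is 'b' insert -er- after the first vowel.
So holiptowb → holiptowbast.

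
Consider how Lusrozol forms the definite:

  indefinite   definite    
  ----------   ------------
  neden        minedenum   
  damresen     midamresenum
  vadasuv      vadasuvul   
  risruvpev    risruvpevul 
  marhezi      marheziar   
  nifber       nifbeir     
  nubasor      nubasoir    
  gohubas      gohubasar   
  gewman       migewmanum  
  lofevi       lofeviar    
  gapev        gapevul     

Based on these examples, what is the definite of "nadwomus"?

nadwomusar

gohubas and gewman both have last vowel 'a' yet inflect differently (gohubasar, migewmanum), so the last vowel is not what conditions the rule; the final letter is.
"nadwomus" ends in -s. The one such stem in the data (gohubas → gohubasar) adds -ar, so the same rule applies.
So nadwomus → nadwomusar.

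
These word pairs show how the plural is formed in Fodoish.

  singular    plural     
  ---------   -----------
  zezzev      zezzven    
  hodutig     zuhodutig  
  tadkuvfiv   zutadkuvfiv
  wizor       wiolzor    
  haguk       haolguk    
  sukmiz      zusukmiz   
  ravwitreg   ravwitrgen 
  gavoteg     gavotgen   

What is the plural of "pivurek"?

ravwitreg and hodutig both end in -g yet inflect differently (ravwitrgen, zuhodutig), so the final letter is not what conditions the rule; the last vowel is.
"pivurek" has last vowel 'e'. The stems whose last vowel is 'e' (ravwitreg → ravwitrgen, zezzev → zezzven, gavoteg → gavotgen) delete the last vowel and add -en.
So pivurek → pivurken.

pivurken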